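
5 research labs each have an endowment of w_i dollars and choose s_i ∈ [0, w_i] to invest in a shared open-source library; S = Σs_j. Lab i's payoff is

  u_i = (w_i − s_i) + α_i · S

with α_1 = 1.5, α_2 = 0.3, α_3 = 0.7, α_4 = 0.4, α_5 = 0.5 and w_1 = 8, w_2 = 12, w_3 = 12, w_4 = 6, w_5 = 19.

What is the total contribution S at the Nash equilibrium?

∂u_i/∂s_i = α_i − 1, so lab i contributes w_i if α_i > 1, else 0.
α_i > 1 for i ∈ {1}; NE contributions (8, 0, 0, 0, 0), S = 8.

8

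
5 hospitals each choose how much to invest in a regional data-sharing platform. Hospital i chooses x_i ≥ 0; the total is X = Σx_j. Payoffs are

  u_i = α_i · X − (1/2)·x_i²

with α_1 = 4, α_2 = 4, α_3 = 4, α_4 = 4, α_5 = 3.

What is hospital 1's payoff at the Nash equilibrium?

Hospital i's FOC: ∂u_i/∂x_i = α_i − x_i = 0, so x_i* = α_i.
NE contributions = (4, 4, 4, 4, 3); X = 19.
u_1 = α_1·X − ½·(x_1)² = 4·19 − ½·4² = 68.

68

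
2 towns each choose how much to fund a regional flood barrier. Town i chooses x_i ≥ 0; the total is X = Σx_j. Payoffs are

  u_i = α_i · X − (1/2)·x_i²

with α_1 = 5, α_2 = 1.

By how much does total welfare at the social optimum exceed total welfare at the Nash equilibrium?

13

Town i's FOC: ∂u_i/∂x_i = α_i − x_i = 0, so x_i* = α_i.
NE contributions = (5, 1); X = 6.
W^NE = (Σα)·X − ½Σα_i² = 6² − ½·26 = 23.
Planner sets x_i = Σα_j = 6 for every i, so X^SO = 2·6 = 12.
W^SO = (Σα)·X^SO − ½·2·(Σα)² = (2/2)·6² = 36.
Deadweight loss = W^SO − W^NE = 13.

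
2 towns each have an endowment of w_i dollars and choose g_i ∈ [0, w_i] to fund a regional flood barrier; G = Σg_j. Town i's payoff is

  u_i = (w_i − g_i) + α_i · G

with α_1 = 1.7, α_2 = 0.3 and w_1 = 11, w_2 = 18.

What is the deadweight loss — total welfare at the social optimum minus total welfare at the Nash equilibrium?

∂u_i/∂g_i = α_i − 1, so town i contributes w_i if α_i > 1, else 0.
α_i > 1 for i ∈ {1}; NE contributions (11, 0), G = 11.
W^NE = Σw_i − G^NE + (Σα_i)·G^NE = 29 + 1·11 = 40.
Planner: ∂(Σu_j)/∂g_i = Σα_j − 1 = 1 > 0, so everyone contributes w_i; G^SO = 29, W^SO = 29 + 1·29 = 58.
Deadweight loss = 18.

18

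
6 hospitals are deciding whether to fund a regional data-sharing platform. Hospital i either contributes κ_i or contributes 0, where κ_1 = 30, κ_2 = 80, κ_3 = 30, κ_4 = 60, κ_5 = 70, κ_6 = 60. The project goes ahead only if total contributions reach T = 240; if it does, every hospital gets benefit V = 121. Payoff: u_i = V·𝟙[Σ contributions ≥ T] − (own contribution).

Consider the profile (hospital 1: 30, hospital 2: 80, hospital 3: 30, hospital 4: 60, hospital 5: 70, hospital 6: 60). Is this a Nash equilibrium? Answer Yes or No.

No

Total = 330 ≥ 240: provided.
Hospital 1 (pledges 30, payoff 91): dropping to 0 → total 300, payoff 121. Profitable deviation.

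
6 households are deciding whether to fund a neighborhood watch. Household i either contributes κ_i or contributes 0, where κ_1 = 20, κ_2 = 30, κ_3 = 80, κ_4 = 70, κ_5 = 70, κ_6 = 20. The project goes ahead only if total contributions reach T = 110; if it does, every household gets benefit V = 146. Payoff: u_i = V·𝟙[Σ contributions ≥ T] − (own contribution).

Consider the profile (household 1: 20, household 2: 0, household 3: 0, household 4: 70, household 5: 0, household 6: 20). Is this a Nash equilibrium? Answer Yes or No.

Yes

Total = 110 ≥ 110: provided.
Household 1 (pledges 20, payoff 126): dropping to 0 → total 90, payoff 0. No gain.
Household 2 (pledges 0, payoff 146): pledging 30 → total 140, payoff 116. No gain.
Household 3 (pledges 0, payoff 146): pledging 80 → total 190, payoff 66. No gain.
Household 4 (pledges 70, payoff 76): dropping to 0 → total 40, payoff 0. No gain.
Household 5 (pledges 0, payoff 146): pledging 70 → total 180, payoff 76. No gain.
Household 6 (pledges 20, payoff 126): dropping to 0 → total 90, payoff 0. No gain.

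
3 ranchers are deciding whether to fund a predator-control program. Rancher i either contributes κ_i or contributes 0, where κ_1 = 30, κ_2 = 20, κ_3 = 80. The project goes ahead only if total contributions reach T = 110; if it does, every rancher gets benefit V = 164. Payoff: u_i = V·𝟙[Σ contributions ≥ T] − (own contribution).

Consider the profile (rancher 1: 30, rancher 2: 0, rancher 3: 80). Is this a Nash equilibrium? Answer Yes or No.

Yes

Total = 110 ≥ 110: provided.
Rancher 1 (pledges 30, payoff 134): dropping to 0 → total 80, payoff 0. No gain.
Rancher 2 (pledges 0, payoff 164): pledging 20 → total 130, payoff 144. No gain.
Rancher 3 (pledges 80, payoff 84): dropping to 0 → total 30, payoff 0. No gain.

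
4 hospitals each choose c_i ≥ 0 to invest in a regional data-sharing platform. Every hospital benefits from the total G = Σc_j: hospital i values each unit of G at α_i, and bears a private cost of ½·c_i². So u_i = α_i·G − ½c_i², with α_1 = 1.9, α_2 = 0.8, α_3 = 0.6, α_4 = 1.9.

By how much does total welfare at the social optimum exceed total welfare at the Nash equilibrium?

31.15

Hospital i's FOC: ∂u_i/∂c_i = α_i − c_i = 0, so c_i* = α_i.
NE contributions = (1.9, 0.8, 0.6, 1.9); G = 5.2.
W^NE = (Σα)·G − ½Σα_i² = 5.2² − ½·8.22 = 22.93.
Planner sets c_i = Σα_j = 5.2 for every i, so G^SO = 4·5.2 = 20.8.
W^SO = (Σα)·G^SO − ½·4·(Σα)² = (4/2)·5.2² = 54.08.
Deadweight loss = W^SO − W^NE = 31.15.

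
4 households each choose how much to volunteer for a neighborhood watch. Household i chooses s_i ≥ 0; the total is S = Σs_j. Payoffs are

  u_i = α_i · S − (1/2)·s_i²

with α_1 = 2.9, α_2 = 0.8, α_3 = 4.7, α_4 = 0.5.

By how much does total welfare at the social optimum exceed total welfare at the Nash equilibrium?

Household i's FOC: ∂u_i/∂s_i = α_i − s_i = 0, so s_i* = α_i.
NE contributions = (2.9, 0.8, 4.7, 0.5); S = 8.9.
W^NE = (Σα)·S − ½Σα_i² = 8.9² − ½·31.39 = 63.515.
Planner sets s_i = Σα_j = 8.9 for every i, so S^SO = 4·8.9 = 35.6.
W^SO = (Σα)·S^SO − ½·4·(Σα)² = (4/2)·8.9² = 158.42.
Deadweight loss = W^SO − W^NE = 94.905.

94.905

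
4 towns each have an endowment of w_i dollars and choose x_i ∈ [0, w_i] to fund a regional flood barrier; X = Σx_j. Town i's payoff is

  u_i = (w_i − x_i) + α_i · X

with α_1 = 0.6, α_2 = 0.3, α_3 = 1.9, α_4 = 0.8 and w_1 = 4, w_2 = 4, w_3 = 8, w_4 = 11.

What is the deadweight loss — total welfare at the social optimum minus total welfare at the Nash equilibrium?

49.4

∂u_i/∂x_i = α_i − 1, so town i contributes w_i if α_i > 1, else 0.
α_i > 1 for i ∈ {3}; NE contributions (0, 0, 8, 0), X = 8.
W^NE = Σw_i − X^NE + (Σα_i)·X^NE = 27 + 2.6·8 = 47.8.
Planner: ∂(Σu_j)/∂x_i = Σα_j − 1 = 2.6 > 0, so everyone contributes w_i; X^SO = 27, W^SO = 27 + 2.6·27 = 97.2.
Deadweight loss = 49.4.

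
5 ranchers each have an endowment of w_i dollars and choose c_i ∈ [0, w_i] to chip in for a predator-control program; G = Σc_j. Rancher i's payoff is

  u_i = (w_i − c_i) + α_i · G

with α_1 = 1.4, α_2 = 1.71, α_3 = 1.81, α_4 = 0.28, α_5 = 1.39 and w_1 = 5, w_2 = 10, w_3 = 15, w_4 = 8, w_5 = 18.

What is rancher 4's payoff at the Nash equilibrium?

∂u_i/∂c_i = α_i − 1, so rancher i contributes w_i if α_i > 1, else 0.
α_i > 1 for i ∈ {1, 2, 3, 5}; NE contributions (5, 10, 15, 0, 18), G = 48.
u_4 = (8 − 0) + 0.28·48 = 21.44.

21.44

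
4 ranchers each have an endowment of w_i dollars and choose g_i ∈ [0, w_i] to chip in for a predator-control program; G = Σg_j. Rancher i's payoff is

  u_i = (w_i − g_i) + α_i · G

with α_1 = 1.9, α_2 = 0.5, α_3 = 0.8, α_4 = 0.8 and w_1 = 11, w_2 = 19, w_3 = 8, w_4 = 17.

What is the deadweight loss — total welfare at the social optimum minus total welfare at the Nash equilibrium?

∂u_i/∂g_i = α_i − 1, so rancher i contributes w_i if α_i > 1, else 0.
α_i > 1 for i ∈ {1}; NE contributions (11, 0, 0, 0), G = 11.
W^NE = Σw_i − G^NE + (Σα_i)·G^NE = 55 + 3·11 = 88.
Planner: ∂(Σu_j)/∂g_i = Σα_j − 1 = 3 > 0, so everyone contributes w_i; G^SO = 55, W^SO = 55 + 3·55 = 220.
Deadweight loss = 132.

132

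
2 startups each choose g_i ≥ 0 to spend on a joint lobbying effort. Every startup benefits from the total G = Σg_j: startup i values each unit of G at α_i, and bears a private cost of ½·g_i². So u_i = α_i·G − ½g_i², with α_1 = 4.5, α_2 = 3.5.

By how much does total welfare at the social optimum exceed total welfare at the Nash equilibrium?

16.25

Startup i's FOC: ∂u_i/∂g_i = α_i − g_i = 0, so g_i* = α_i.
NE contributions = (4.5, 3.5); G = 8.
W^NE = (Σα)·G − ½Σα_i² = 8² − ½·32.5 = 47.75.
Planner sets g_i = Σα_j = 8 for every i, so G^SO = 2·8 = 16.
W^SO = (Σα)·G^SO − ½·2·(Σα)² = (2/2)·8² = 64.
Deadweight loss = W^SO − W^NE = 16.25.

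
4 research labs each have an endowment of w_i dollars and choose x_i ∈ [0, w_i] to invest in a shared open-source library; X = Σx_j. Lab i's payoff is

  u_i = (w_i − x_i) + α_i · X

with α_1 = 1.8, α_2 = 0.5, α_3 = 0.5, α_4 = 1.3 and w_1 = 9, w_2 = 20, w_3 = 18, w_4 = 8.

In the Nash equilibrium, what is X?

17

∂u_i/∂x_i = α_i − 1, so lab i contributes w_i if α_i > 1, else 0.
α_i > 1 for i ∈ {1, 4}; NE contributions (9, 0, 0, 8), X = 17.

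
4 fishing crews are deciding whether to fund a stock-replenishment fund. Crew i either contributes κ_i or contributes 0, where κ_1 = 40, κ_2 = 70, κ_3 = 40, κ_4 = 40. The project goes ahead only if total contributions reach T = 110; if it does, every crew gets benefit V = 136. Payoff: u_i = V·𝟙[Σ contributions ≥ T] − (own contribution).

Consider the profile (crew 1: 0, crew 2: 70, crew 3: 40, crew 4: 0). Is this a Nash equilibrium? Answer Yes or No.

Total = 110 ≥ 110: provided.
Crew 1 (pledges 0, payoff 136): pledging 40 → total 150, payoff 96. No gain.
Crew 2 (pledges 70, payoff 66): dropping to 0 → total 40, payoff 0. No gain.
Crew 3 (pledges 40, payoff 96): dropping to 0 → total 70, payoff 0. No gain.
Crew 4 (pledges 0, payoff 136): pledging 40 → total 150, payoff 96. No gain.

Yes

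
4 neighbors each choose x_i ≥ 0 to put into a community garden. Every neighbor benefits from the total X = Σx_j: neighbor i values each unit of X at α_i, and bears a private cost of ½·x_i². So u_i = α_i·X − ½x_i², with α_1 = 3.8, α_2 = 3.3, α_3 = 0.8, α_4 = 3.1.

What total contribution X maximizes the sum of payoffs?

Planner FOC: ∂(Σu_j)/∂x_i = (Σα_j) − x_i = 0, so x_i^SO = Σα_j = 11 for every i; X^SO = 44.

44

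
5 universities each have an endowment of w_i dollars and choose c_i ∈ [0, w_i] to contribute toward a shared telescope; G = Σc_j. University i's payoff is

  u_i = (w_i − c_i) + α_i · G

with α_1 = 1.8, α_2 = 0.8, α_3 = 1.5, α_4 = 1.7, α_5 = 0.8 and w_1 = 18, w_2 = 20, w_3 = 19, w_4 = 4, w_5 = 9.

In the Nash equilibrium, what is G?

∂u_i/∂c_i = α_i − 1, so university i contributes w_i if α_i > 1, else 0.
α_i > 1 for i ∈ {1, 3, 4}; NE contributions (18, 0, 19, 4, 0), G = 41.

41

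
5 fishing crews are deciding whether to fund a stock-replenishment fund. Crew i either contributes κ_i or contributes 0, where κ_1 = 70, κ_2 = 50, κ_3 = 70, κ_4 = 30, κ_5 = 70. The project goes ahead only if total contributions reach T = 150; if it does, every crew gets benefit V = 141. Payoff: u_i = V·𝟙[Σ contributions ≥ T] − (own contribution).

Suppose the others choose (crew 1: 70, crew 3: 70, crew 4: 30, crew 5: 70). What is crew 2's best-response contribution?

0

Others' total = 240 ≥ 150; contributing adds cost 50 for no extra benefit.
Best response: 0.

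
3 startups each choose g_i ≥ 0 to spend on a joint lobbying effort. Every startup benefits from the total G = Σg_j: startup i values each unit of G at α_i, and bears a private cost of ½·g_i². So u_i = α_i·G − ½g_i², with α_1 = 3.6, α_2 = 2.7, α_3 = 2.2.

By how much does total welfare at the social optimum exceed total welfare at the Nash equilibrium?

48.67

Startup i's FOC: ∂u_i/∂g_i = α_i − g_i = 0, so g_i* = α_i.
NE contributions = (3.6, 2.7, 2.2); G = 8.5.
W^NE = (Σα)·G − ½Σα_i² = 8.5² − ½·25.09 = 59.705.
Planner sets g_i = Σα_j = 8.5 for every i, so G^SO = 3·8.5 = 25.5.
W^SO = (Σα)·G^SO − ½·3·(Σα)² = (3/2)·8.5² = 108.375.
Deadweight loss = W^SO − W^NE = 48.67.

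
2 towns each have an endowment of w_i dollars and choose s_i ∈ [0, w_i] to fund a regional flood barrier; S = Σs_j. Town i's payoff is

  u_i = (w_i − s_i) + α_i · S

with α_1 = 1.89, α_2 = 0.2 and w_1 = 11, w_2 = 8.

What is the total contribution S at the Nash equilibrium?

11

∂u_i/∂s_i = α_i − 1, so town i contributes w_i if α_i > 1, else 0.
α_i > 1 for i ∈ {1}; NE contributions (11, 0), S = 11.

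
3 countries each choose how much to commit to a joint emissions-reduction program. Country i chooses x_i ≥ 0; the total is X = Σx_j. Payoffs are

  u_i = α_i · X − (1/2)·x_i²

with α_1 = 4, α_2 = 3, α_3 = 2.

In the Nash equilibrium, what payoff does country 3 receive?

16

Country i's FOC: ∂u_i/∂x_i = α_i − x_i = 0, so x_i* = α_i.
NE contributions = (4, 3, 2); X = 9.
u_3 = α_3·X − ½·(x_3)² = 2·9 − ½·2² = 16.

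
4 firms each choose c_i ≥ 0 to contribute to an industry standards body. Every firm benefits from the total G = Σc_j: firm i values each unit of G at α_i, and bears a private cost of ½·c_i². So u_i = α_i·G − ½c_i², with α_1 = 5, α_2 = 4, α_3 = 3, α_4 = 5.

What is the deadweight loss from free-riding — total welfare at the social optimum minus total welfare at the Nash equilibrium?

326.5

Firm i's FOC: ∂u_i/∂c_i = α_i − c_i = 0, so c_i* = α_i.
NE contributions = (5, 4, 3, 5); G = 17.
W^NE = (Σα)·G − ½Σα_i² = 17² − ½·75 = 251.5.
Planner sets c_i = Σα_j = 17 for every i, so G^SO = 4·17 = 68.
W^SO = (Σα)·G^SO − ½·4·(Σα)² = (4/2)·17² = 578.
Deadweight loss = W^SO − W^NE = 326.5.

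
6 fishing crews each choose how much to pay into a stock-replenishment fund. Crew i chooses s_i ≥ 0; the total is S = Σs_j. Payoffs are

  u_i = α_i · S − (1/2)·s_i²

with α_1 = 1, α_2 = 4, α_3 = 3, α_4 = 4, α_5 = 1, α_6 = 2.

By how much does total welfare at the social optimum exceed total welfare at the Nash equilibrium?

473.5

Crew i's FOC: ∂u_i/∂s_i = α_i − s_i = 0, so s_i* = α_i.
NE contributions = (1, 4, 3, 4, 1, 2); S = 15.
W^NE = (Σα)·S − ½Σα_i² = 15² − ½·47 = 201.5.
Planner sets s_i = Σα_j = 15 for every i, so S^SO = 6·15 = 90.
W^SO = (Σα)·S^SO − ½·6·(Σα)² = (6/2)·15² = 675.
Deadweight loss = W^SO − W^NE = 473.5.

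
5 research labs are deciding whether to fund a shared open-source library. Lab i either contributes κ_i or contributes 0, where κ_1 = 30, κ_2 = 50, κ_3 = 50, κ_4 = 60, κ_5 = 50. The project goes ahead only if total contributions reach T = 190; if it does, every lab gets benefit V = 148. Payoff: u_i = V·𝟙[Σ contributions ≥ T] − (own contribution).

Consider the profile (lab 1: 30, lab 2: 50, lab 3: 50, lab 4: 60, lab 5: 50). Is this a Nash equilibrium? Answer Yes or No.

Total = 240 ≥ 190: provided.
Lab 1 (pledges 30, payoff 118): dropping to 0 → total 210, payoff 148. Profitable deviation.

No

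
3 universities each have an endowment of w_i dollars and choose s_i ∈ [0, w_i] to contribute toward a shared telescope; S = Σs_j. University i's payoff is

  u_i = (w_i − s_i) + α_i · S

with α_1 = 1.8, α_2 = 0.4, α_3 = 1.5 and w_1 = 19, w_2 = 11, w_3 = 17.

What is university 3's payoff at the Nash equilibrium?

54

∂u_i/∂s_i = α_i − 1, so university i contributes w_i if α_i > 1, else 0.
α_i > 1 for i ∈ {1, 3}; NE contributions (19, 0, 17), S = 36.
u_3 = (17 − 17) + 1.5·36 = 54.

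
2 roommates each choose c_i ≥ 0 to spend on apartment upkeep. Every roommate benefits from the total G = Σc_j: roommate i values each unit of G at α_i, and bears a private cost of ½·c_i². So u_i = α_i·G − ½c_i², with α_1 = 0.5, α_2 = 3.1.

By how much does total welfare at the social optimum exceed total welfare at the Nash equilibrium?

Roommate i's FOC: ∂u_i/∂c_i = α_i − c_i = 0, so c_i* = α_i.
NE contributions = (0.5, 3.1); G = 3.6.
W^NE = (Σα)·G − ½Σα_i² = 3.6² − ½·9.86 = 8.03.
Planner sets c_i = Σα_j = 3.6 for every i, so G^SO = 2·3.6 = 7.2.
W^SO = (Σα)·G^SO − ½·2·(Σα)² = (2/2)·3.6² = 12.96.
Deadweight loss = W^SO − W^NE = 4.93.

4.93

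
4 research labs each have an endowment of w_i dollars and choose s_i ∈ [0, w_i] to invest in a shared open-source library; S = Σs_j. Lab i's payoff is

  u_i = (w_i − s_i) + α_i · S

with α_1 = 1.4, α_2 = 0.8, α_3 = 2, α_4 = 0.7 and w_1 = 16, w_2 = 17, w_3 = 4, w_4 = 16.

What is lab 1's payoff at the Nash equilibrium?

28

∂u_i/∂s_i = α_i − 1, so lab i contributes w_i if α_i > 1, else 0.
α_i > 1 for i ∈ {1, 3}; NE contributions (16, 0, 4, 0), S = 20.
u_1 = (16 − 16) + 1.4·20 = 28.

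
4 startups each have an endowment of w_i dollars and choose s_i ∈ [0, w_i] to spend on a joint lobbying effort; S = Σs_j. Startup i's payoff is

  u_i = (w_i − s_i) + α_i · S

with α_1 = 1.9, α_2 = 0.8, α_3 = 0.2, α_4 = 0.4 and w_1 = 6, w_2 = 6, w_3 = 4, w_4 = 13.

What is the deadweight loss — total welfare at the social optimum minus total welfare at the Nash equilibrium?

∂u_i/∂s_i = α_i − 1, so startup i contributes w_i if α_i > 1, else 0.
α_i > 1 for i ∈ {1}; NE contributions (6, 0, 0, 0), S = 6.
W^NE = Σw_i − S^NE + (Σα_i)·S^NE = 29 + 2.3·6 = 42.8.
Planner: ∂(Σu_j)/∂s_i = Σα_j − 1 = 2.3 > 0, so everyone contributes w_i; S^SO = 29, W^SO = 29 + 2.3·29 = 95.7.
Deadweight loss = 52.9.

52.9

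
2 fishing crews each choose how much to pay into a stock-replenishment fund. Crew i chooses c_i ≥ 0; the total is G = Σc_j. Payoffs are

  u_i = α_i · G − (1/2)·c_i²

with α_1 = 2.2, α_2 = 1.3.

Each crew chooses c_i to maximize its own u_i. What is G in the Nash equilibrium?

Crew i's FOC: ∂u_i/∂c_i = α_i − c_i = 0, so c_i* = α_i.
NE contributions = (2.2, 1.3); G = 3.5.

3.5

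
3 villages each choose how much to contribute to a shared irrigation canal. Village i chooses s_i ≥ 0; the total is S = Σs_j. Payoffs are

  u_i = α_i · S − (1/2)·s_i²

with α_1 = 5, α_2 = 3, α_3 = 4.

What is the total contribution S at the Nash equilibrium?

12

Village i's FOC: ∂u_i/∂s_i = α_i − s_i = 0, so s_i* = α_i.
NE contributions = (5, 3, 4); S = 12.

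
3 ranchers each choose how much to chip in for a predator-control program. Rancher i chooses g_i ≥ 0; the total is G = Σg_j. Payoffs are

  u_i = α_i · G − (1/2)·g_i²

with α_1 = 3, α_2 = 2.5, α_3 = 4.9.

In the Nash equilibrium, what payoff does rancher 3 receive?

Rancher i's FOC: ∂u_i/∂g_i = α_i − g_i = 0, so g_i* = α_i.
NE contributions = (3, 2.5, 4.9); G = 10.4.
u_3 = α_3·G − ½·(g_3)² = 4.9·10.4 − ½·4.9² = 38.955.

38.955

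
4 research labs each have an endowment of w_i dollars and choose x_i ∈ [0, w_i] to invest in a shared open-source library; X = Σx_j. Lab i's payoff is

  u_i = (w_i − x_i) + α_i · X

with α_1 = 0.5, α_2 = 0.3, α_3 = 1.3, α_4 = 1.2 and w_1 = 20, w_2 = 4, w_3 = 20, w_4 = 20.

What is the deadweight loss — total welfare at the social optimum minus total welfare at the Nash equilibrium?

∂u_i/∂x_i = α_i − 1, so lab i contributes w_i if α_i > 1, else 0.
α_i > 1 for i ∈ {3, 4}; NE contributions (0, 0, 20, 20), X = 40.
W^NE = Σw_i − X^NE + (Σα_i)·X^NE = 64 + 2.3·40 = 156.
Planner: ∂(Σu_j)/∂x_i = Σα_j − 1 = 2.3 > 0, so everyone contributes w_i; X^SO = 64, W^SO = 64 + 2.3·64 = 211.2.
Deadweight loss = 55.2.

55.2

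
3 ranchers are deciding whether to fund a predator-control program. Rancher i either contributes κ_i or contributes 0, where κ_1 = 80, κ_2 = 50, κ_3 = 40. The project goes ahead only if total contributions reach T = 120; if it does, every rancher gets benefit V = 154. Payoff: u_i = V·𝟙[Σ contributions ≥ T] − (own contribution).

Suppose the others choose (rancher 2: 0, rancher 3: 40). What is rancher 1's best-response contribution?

80

Others' total = 40. Contributing 80 brings total to 120 ≥ 120: gain V − κ_1 = 74.
Best response: 80.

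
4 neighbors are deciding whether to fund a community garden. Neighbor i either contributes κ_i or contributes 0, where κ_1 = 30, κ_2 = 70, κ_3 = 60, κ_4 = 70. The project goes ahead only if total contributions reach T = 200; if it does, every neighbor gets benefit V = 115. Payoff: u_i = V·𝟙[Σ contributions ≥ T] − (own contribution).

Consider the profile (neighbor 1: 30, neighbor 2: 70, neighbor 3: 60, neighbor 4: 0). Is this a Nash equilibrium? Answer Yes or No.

No

Total = 160 < 200: not provided.
Neighbor 1 (pledges 30, payoff -30): dropping to 0 → total 130, payoff 0. Profitable deviation.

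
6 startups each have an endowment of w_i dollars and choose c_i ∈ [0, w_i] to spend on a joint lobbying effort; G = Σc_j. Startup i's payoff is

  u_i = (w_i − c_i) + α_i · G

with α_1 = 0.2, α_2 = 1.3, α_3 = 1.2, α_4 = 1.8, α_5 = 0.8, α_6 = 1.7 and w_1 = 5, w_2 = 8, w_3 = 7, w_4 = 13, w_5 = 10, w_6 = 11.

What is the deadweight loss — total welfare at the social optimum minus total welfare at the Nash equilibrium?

∂u_i/∂c_i = α_i − 1, so startup i contributes w_i if α_i > 1, else 0.
α_i > 1 for i ∈ {2, 3, 4, 6}; NE contributions (0, 8, 7, 13, 0, 11), G = 39.
W^NE = Σw_i − G^NE + (Σα_i)·G^NE = 54 + 6·39 = 288.
Planner: ∂(Σu_j)/∂c_i = Σα_j − 1 = 6 > 0, so everyone contributes w_i; G^SO = 54, W^SO = 54 + 6·54 = 378.
Deadweight loss = 90.

90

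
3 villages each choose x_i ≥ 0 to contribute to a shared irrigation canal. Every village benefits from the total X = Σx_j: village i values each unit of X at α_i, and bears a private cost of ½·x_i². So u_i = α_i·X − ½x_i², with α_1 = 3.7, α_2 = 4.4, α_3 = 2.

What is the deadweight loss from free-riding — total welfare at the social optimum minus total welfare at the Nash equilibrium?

69.53

Village i's FOC: ∂u_i/∂x_i = α_i − x_i = 0, so x_i* = α_i.
NE contributions = (3.7, 4.4, 2); X = 10.1.
W^NE = (Σα)·X − ½Σα_i² = 10.1² − ½·37.05 = 83.485.
Planner sets x_i = Σα_j = 10.1 for every i, so X^SO = 3·10.1 = 30.3.
W^SO = (Σα)·X^SO − ½·3·(Σα)² = (3/2)·10.1² = 153.015.
Deadweight loss = W^SO − W^NE = 69.53.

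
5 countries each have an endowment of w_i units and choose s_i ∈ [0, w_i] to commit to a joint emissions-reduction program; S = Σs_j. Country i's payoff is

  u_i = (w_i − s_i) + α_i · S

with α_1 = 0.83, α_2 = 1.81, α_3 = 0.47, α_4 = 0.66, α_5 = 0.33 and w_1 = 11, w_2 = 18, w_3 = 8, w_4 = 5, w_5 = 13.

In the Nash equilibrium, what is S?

18

∂u_i/∂s_i = α_i − 1, so country i contributes w_i if α_i > 1, else 0.
α_i > 1 for i ∈ {2}; NE contributions (0, 18, 0, 0, 0), S = 18.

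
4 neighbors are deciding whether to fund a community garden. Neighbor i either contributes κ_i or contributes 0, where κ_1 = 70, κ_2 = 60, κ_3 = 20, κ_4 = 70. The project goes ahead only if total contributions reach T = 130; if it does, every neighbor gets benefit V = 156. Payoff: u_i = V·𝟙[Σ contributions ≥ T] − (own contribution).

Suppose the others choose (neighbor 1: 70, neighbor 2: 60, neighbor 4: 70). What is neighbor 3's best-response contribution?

Others' total = 200 ≥ 130; contributing adds cost 20 for no extra benefit.
Best response: 0.

0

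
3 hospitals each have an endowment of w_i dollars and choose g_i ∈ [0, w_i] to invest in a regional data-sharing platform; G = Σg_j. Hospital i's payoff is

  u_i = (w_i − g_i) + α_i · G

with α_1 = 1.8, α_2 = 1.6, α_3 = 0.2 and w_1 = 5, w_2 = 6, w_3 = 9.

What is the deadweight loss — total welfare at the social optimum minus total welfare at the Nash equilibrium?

∂u_i/∂g_i = α_i − 1, so hospital i contributes w_i if α_i > 1, else 0.
α_i > 1 for i ∈ {1, 2}; NE contributions (5, 6, 0), G = 11.
W^NE = Σw_i − G^NE + (Σα_i)·G^NE = 20 + 2.6·11 = 48.6.
Planner: ∂(Σu_j)/∂g_i = Σα_j − 1 = 2.6 > 0, so everyone contributes w_i; G^SO = 20, W^SO = 20 + 2.6·20 = 72.
Deadweight loss = 23.4.

23.4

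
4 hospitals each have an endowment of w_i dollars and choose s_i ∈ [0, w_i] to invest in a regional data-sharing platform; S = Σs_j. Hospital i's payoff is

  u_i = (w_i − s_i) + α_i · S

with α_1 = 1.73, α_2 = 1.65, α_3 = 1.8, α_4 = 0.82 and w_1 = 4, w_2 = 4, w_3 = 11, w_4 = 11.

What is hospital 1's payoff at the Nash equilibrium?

32.87

∂u_i/∂s_i = α_i − 1, so hospital i contributes w_i if α_i > 1, else 0.
α_i > 1 for i ∈ {1, 2, 3}; NE contributions (4, 4, 11, 0), S = 19.
u_1 = (4 − 4) + 1.73·19 = 32.87.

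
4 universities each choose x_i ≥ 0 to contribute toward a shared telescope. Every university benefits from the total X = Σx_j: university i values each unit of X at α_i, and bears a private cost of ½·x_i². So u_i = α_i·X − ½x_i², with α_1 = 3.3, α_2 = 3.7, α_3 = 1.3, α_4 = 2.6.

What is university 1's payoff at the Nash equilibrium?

30.525

University i's FOC: ∂u_i/∂x_i = α_i − x_i = 0, so x_i* = α_i.
NE contributions = (3.3, 3.7, 1.3, 2.6); X = 10.9.
u_1 = α_1·X − ½·(x_1)² = 3.3·10.9 − ½·3.3² = 30.525.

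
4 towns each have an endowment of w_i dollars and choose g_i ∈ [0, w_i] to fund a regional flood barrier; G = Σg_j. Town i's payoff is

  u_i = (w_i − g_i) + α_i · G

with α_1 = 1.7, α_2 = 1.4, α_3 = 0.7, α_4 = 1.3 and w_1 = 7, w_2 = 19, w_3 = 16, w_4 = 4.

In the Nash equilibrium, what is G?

30

∂u_i/∂g_i = α_i − 1, so town i contributes w_i if α_i > 1, else 0.
α_i > 1 for i ∈ {1, 2, 4}; NE contributions (7, 19, 0, 4), G = 30.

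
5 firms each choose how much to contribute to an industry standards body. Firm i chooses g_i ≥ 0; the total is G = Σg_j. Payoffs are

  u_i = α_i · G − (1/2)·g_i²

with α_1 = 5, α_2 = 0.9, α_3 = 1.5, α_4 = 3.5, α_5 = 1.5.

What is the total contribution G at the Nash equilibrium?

12.4

Firm i's FOC: ∂u_i/∂g_i = α_i − g_i = 0, so g_i* = α_i.
NE contributions = (5, 0.9, 1.5, 3.5, 1.5); G = 12.4.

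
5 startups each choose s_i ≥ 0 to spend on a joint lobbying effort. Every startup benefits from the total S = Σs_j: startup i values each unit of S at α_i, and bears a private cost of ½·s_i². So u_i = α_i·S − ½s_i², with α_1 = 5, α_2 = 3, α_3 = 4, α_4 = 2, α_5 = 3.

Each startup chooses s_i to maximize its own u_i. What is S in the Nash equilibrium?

Startup i's FOC: ∂u_i/∂s_i = α_i − s_i = 0, so s_i* = α_i.
NE contributions = (5, 3, 4, 2, 3); S = 17.

17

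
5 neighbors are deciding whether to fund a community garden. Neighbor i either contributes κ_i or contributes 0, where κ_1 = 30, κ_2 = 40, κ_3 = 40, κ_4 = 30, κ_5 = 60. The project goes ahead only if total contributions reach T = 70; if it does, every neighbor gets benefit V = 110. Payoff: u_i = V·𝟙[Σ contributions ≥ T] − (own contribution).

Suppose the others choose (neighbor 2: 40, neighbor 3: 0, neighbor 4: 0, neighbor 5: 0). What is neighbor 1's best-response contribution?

Others' total = 40. Contributing 30 brings total to 70 ≥ 70: gain V − κ_1 = 80.
Best response: 30.

30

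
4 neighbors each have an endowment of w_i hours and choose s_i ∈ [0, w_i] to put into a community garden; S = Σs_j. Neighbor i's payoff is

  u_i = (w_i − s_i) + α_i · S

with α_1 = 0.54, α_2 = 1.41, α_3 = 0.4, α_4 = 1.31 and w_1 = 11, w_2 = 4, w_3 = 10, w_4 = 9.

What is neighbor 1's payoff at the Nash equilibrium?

∂u_i/∂s_i = α_i − 1, so neighbor i contributes w_i if α_i > 1, else 0.
α_i > 1 for i ∈ {2, 4}; NE contributions (0, 4, 0, 9), S = 13.
u_1 = (11 − 0) + 0.54·13 = 18.02.

18.02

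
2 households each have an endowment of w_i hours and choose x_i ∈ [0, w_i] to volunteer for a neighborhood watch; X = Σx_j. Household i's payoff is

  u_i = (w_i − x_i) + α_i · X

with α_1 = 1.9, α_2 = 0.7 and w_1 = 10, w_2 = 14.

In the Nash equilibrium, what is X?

∂u_i/∂x_i = α_i − 1, so household i contributes w_i if α_i > 1, else 0.
α_i > 1 for i ∈ {1}; NE contributions (10, 0), X = 10.

10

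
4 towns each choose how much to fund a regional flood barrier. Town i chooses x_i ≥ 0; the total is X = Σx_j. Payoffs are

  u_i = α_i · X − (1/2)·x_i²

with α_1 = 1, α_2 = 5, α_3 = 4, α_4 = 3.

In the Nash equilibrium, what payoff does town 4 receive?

34.5

Town i's FOC: ∂u_i/∂x_i = α_i − x_i = 0, so x_i* = α_i.
NE contributions = (1, 5, 4, 3); X = 13.
u_4 = α_4·X − ½·(x_4)² = 3·13 − ½·3² = 34.5.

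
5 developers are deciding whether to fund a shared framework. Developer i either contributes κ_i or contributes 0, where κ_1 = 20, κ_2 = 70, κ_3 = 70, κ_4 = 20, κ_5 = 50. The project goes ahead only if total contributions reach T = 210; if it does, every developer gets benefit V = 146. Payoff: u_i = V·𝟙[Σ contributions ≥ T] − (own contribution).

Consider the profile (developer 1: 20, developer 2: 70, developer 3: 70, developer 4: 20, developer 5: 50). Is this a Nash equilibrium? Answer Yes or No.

Total = 230 ≥ 210: provided.
Developer 1 (pledges 20, payoff 126): dropping to 0 → total 210, payoff 146. Profitable deviation.

No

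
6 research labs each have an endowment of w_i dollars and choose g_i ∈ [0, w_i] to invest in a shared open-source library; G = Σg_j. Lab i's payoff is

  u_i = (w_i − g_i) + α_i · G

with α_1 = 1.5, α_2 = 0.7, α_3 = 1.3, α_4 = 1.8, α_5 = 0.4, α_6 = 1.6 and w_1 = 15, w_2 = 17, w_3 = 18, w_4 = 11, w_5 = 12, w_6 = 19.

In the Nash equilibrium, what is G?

63

∂u_i/∂g_i = α_i − 1, so lab i contributes w_i if α_i > 1, else 0.
α_i > 1 for i ∈ {1, 3, 4, 6}; NE contributions (15, 0, 18, 11, 0, 19), G = 63.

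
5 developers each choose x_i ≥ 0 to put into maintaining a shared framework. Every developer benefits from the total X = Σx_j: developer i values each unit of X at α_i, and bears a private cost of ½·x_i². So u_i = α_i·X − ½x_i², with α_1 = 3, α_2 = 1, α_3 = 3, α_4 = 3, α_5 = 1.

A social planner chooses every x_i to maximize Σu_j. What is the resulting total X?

55

Planner FOC: ∂(Σu_j)/∂x_i = (Σα_j) − x_i = 0, so x_i^SO = Σα_j = 11 for every i; X^SO = 55.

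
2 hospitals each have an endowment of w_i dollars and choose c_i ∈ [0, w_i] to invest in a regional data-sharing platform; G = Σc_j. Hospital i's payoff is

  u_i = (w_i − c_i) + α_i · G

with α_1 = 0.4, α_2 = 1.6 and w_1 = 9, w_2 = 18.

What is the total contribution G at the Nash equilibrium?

∂u_i/∂c_i = α_i − 1, so hospital i contributes w_i if α_i > 1, else 0.
α_i > 1 for i ∈ {2}; NE contributions (0, 18), G = 18.

18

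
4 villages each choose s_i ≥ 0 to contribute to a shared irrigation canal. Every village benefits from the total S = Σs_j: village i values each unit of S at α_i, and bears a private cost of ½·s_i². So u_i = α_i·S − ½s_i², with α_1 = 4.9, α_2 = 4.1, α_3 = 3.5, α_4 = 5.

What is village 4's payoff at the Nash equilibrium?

Village i's FOC: ∂u_i/∂s_i = α_i − s_i = 0, so s_i* = α_i.
NE contributions = (4.9, 4.1, 3.5, 5); S = 17.5.
u_4 = α_4·S − ½·(s_4)² = 5·17.5 − ½·5² = 75.

75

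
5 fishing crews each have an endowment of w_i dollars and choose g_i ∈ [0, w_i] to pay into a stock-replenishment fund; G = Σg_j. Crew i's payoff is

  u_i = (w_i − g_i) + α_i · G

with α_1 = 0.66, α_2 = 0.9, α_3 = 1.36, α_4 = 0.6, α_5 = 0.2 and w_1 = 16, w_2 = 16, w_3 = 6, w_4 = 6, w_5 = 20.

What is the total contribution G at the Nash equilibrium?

6

∂u_i/∂g_i = α_i − 1, so crew i contributes w_i if α_i > 1, else 0.
α_i > 1 for i ∈ {3}; NE contributions (0, 0, 6, 0, 0), G = 6.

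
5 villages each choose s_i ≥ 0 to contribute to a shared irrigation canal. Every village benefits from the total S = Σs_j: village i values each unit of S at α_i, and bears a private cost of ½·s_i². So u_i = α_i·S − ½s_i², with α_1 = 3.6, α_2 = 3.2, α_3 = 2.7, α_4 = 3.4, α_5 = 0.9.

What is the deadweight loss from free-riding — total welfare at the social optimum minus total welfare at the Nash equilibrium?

307.09

Village i's FOC: ∂u_i/∂s_i = α_i − s_i = 0, so s_i* = α_i.
NE contributions = (3.6, 3.2, 2.7, 3.4, 0.9); S = 13.8.
W^NE = (Σα)·S − ½Σα_i² = 13.8² − ½·42.86 = 169.01.
Planner sets s_i = Σα_j = 13.8 for every i, so S^SO = 5·13.8 = 69.
W^SO = (Σα)·S^SO − ½·5·(Σα)² = (5/2)·13.8² = 476.1.
Deadweight loss = W^SO − W^NE = 307.09.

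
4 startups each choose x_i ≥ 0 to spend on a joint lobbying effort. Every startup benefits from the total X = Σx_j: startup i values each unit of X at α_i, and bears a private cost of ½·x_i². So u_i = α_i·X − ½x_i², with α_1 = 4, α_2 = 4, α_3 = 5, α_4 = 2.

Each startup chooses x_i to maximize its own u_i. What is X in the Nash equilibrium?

Startup i's FOC: ∂u_i/∂x_i = α_i − x_i = 0, so x_i* = α_i.
NE contributions = (4, 4, 5, 2); X = 15.

15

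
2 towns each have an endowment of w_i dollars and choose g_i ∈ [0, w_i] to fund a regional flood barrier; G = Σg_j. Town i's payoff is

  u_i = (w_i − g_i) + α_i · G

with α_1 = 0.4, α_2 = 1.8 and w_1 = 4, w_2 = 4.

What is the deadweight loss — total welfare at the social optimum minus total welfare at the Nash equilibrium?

∂u_i/∂g_i = α_i − 1, so town i contributes w_i if α_i > 1, else 0.
α_i > 1 for i ∈ {2}; NE contributions (0, 4), G = 4.
W^NE = Σw_i − G^NE + (Σα_i)·G^NE = 8 + 1.2·4 = 12.8.
Planner: ∂(Σu_j)/∂g_i = Σα_j − 1 = 1.2 > 0, so everyone contributes w_i; G^SO = 8, W^SO = 8 + 1.2·8 = 17.6.
Deadweight loss = 4.8.

4.8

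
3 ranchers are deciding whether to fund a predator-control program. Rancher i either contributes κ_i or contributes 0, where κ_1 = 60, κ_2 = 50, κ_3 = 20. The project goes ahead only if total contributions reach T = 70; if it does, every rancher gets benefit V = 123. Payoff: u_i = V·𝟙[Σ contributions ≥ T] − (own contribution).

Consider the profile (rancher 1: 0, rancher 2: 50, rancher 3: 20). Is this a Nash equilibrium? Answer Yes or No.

Yes

Total = 70 ≥ 70: provided.
Rancher 1 (pledges 0, payoff 123): pledging 60 → total 130, payoff 63. No gain.
Rancher 2 (pledges 50, payoff 73): dropping to 0 → total 20, payoff 0. No gain.
Rancher 3 (pledges 20, payoff 103): dropping to 0 → total 50, payoff 0. No gain.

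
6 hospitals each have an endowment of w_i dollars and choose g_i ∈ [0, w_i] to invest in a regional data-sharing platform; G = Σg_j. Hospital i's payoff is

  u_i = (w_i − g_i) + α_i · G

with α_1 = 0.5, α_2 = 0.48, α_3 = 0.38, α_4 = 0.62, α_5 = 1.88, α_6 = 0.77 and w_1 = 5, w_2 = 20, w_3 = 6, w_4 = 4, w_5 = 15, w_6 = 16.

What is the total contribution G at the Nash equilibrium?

15

∂u_i/∂g_i = α_i − 1, so hospital i contributes w_i if α_i > 1, else 0.
α_i > 1 for i ∈ {5}; NE contributions (0, 0, 0, 0, 15, 0), G = 15.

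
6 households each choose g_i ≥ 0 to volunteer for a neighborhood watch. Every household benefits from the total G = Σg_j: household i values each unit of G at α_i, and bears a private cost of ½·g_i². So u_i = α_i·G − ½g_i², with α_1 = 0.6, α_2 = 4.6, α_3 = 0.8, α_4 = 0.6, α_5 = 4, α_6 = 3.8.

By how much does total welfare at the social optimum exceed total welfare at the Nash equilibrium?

441.2

Household i's FOC: ∂u_i/∂g_i = α_i − g_i = 0, so g_i* = α_i.
NE contributions = (0.6, 4.6, 0.8, 0.6, 4, 3.8); G = 14.4.
W^NE = (Σα)·G − ½Σα_i² = 14.4² − ½·52.96 = 180.88.
Planner sets g_i = Σα_j = 14.4 for every i, so G^SO = 6·14.4 = 86.4.
W^SO = (Σα)·G^SO − ½·6·(Σα)² = (6/2)·14.4² = 622.08.
Deadweight loss = W^SO − W^NE = 441.2.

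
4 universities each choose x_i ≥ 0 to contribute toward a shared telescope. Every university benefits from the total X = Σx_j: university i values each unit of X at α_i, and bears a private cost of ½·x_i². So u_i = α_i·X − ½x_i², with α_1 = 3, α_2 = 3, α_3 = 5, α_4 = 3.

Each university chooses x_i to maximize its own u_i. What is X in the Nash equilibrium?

University i's FOC: ∂u_i/∂x_i = α_i − x_i = 0, so x_i* = α_i.
NE contributions = (3, 3, 5, 3); X = 14.

14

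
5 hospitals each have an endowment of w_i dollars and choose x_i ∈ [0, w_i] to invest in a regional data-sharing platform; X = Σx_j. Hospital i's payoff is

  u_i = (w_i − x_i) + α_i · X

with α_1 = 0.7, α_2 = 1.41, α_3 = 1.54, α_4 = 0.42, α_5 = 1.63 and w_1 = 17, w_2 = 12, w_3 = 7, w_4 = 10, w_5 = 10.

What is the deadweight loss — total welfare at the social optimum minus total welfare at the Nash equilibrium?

∂u_i/∂x_i = α_i − 1, so hospital i contributes w_i if α_i > 1, else 0.
α_i > 1 for i ∈ {2, 3, 5}; NE contributions (0, 12, 7, 0, 10), X = 29.
W^NE = Σw_i − X^NE + (Σα_i)·X^NE = 56 + 4.7·29 = 192.3.
Planner: ∂(Σu_j)/∂x_i = Σα_j − 1 = 4.7 > 0, so everyone contributes w_i; X^SO = 56, W^SO = 56 + 4.7·56 = 319.2.
Deadweight loss = 126.9.

126.9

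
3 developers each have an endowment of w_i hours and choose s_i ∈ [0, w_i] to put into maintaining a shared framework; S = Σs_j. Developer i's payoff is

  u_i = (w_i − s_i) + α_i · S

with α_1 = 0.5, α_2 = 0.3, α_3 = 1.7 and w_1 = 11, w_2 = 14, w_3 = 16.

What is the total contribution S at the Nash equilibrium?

∂u_i/∂s_i = α_i − 1, so developer i contributes w_i if α_i > 1, else 0.
α_i > 1 for i ∈ {3}; NE contributions (0, 0, 16), S = 16.

16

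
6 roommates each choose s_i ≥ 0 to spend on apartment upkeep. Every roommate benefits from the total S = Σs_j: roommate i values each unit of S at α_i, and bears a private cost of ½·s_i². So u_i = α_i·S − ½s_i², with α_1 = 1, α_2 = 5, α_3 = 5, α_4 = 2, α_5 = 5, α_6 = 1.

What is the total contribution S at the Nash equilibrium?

19

Roommate i's FOC: ∂u_i/∂s_i = α_i − s_i = 0, so s_i* = α_i.
NE contributions = (1, 5, 5, 2, 5, 1); S = 19.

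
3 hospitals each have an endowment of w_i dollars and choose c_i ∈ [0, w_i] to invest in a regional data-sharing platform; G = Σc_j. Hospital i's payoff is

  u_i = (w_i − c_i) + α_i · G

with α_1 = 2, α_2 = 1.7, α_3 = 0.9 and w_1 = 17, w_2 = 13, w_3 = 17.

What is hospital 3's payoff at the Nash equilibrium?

44

∂u_i/∂c_i = α_i − 1, so hospital i contributes w_i if α_i > 1, else 0.
α_i > 1 for i ∈ {1, 2}; NE contributions (17, 13, 0), G = 30.
u_3 = (17 − 0) + 0.9·30 = 44.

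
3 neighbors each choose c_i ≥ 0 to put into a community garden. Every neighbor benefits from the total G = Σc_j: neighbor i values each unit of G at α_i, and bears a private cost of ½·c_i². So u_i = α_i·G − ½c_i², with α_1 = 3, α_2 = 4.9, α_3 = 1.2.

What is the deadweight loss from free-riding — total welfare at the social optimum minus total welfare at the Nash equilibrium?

Neighbor i's FOC: ∂u_i/∂c_i = α_i − c_i = 0, so c_i* = α_i.
NE contributions = (3, 4.9, 1.2); G = 9.1.
W^NE = (Σα)·G − ½Σα_i² = 9.1² − ½·34.45 = 65.585.
Planner sets c_i = Σα_j = 9.1 for every i, so G^SO = 3·9.1 = 27.3.
W^SO = (Σα)·G^SO − ½·3·(Σα)² = (3/2)·9.1² = 124.215.
Deadweight loss = W^SO − W^NE = 58.63.

58.63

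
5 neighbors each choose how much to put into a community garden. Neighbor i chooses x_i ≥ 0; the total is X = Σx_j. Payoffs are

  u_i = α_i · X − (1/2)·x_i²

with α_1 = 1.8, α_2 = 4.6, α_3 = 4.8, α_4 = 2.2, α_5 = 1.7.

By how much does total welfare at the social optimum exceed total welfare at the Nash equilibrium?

369.6

Neighbor i's FOC: ∂u_i/∂x_i = α_i − x_i = 0, so x_i* = α_i.
NE contributions = (1.8, 4.6, 4.8, 2.2, 1.7); X = 15.1.
W^NE = (Σα)·X − ½Σα_i² = 15.1² − ½·55.17 = 200.425.
Planner sets x_i = Σα_j = 15.1 for every i, so X^SO = 5·15.1 = 75.5.
W^SO = (Σα)·X^SO − ½·5·(Σα)² = (5/2)·15.1² = 570.025.
Deadweight loss = W^SO − W^NE = 369.6.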